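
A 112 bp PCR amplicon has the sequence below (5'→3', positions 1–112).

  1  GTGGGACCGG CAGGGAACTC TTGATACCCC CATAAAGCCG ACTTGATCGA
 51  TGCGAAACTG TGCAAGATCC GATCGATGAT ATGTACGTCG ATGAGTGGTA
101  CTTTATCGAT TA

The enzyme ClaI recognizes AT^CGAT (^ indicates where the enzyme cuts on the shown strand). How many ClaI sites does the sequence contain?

3

ATCGAT occurs starting at positions 46, 72, 105.
ClaI cuts at 3 sites.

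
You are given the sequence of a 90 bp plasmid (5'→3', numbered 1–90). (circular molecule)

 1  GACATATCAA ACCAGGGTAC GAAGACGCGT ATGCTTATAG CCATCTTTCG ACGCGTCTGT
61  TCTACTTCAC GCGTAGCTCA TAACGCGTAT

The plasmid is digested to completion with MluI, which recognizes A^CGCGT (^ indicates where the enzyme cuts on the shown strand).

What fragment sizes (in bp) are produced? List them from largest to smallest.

MluI sites (ACGCGT) start at positions 25, 51, 69, 83.
MluI cuts after the first base of each site, so after positions 25, 51, 69, 83.
Circular molecule, 4 cuts → 4 fragments:
  26–51 → 26 bp
  52–69 → 18 bp
  70–83 → 14 bp
  84–90 then 1–25 → 7 + 25 = 32 bp
Sorted largest to smallest: 32, 26, 18, 14 bp.

32, 26, 18, 14 bp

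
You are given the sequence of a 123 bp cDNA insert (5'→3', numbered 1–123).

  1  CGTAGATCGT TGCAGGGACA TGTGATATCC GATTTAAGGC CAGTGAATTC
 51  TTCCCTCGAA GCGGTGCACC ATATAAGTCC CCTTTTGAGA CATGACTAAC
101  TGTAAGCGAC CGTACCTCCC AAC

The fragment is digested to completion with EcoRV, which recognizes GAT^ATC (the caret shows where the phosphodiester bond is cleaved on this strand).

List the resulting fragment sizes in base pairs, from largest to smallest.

The EcoRV site (GATATC) starts at position 24.
EcoRV cuts after base 3 of each site, so after position 26.
Linear molecule, 1 cut → 2 fragments:
  1–26 → 26 bp
  27–123 → 97 bp
Sorted largest to smallest: 97, 26 bp.

97, 26 bp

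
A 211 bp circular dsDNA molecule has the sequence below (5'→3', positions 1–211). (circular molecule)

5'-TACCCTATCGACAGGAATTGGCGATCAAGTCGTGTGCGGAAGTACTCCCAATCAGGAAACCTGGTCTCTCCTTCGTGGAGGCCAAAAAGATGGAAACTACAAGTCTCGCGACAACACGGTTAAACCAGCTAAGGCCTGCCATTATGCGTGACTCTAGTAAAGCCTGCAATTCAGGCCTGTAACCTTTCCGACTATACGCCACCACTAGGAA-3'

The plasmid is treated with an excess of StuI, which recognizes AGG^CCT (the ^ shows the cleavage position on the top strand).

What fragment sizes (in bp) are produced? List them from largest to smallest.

StuI sites (AGGCCT) start at positions 132, 173.
StuI cuts after base 3 of each site, so after positions 134, 175.
Circular molecule, 2 cuts → 2 fragments:
  135–175 → 41 bp
  176–211 then 1–134 → 36 + 134 = 170 bp
Sorted largest to smallest: 170, 41 bp.

170, 41 bp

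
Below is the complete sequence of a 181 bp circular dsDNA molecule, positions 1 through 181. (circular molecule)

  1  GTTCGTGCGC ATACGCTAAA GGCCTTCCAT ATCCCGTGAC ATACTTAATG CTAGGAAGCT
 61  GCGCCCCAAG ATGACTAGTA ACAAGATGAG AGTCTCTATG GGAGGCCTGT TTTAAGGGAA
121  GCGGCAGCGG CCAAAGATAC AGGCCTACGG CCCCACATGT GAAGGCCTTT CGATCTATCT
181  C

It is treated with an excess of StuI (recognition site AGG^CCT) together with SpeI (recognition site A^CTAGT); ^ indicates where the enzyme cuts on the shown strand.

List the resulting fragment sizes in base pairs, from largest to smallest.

52, 38, 38, 31, 22 bp

StuI sites (AGGCCT) start at positions 20, 103, 141, 163.
StuI cuts after base 3 of each site, so after positions 22, 105, 143, 165.
The SpeI site (ACTAGT) starts at position 74.
SpeI cuts after the first base of each site, so after position 74.
Combined cut positions: 22, 74, 105, 143, 165.
Circular molecule, 5 cuts → 5 fragments:
  23–74 → 52 bp
  75–105 → 31 bp
  106–143 → 38 bp
  144–165 → 22 bp
  166–181 then 1–22 → 16 + 22 = 38 bp
Sorted largest to smallest: 52, 38, 38, 31, 22 bp.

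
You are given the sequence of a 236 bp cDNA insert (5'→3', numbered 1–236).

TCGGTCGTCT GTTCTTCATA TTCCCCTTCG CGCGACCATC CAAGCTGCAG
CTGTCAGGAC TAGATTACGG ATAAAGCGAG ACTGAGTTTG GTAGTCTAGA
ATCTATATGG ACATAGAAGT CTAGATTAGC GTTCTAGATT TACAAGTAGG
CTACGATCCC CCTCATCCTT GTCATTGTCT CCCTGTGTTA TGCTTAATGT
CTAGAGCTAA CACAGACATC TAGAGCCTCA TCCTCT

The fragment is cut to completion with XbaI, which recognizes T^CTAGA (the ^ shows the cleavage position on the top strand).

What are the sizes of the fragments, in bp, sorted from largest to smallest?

95, 67, 25, 19, 17, 13 bp

XbaI sites (TCTAGA) start at positions 95, 120, 133, 200, 219.
XbaI cuts after the first base of each site, so after positions 95, 120, 133, 200, 219.
Linear molecule, 5 cuts → 6 fragments:
  1–95 → 95 bp
  96–120 → 25 bp
  121–133 → 13 bp
  134–200 → 67 bp
  201–219 → 19 bp
  220–236 → 17 bp
Sorted largest to smallest: 95, 67, 25, 19, 17, 13 bp.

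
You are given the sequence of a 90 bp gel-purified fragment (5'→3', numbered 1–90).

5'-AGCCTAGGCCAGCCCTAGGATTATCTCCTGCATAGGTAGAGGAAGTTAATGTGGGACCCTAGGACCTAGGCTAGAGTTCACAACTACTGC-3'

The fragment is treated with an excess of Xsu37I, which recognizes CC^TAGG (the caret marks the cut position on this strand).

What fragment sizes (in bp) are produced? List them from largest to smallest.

44, 24, 11, 7, 4 bp

Xsu37I sites (CCTAGG) start at positions 3, 14, 58, 65.
Xsu37I cuts after base 2 of each site, so after positions 4, 15, 59, 66.
Linear molecule, 4 cuts → 5 fragments:
  1–4 → 4 bp
  5–15 → 11 bp
  16–59 → 44 bp
  60–66 → 7 bp
  67–90 → 24 bp
Sorted largest to smallest: 44, 24, 11, 7, 4 bp.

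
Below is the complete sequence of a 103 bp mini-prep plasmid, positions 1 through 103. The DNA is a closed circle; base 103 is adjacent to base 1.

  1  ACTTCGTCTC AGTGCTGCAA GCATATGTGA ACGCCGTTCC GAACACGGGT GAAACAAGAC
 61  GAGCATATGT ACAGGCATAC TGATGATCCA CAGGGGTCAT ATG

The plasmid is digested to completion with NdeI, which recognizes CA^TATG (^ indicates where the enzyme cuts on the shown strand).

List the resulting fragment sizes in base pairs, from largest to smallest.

42, 34, 27 bp

NdeI sites (CATATG) start at positions 22, 64, 98.
NdeI cuts after base 2 of each site, so after positions 23, 65, 99.
Circular molecule, 3 cuts → 3 fragments:
  24–65 → 42 bp
  66–99 → 34 bp
  100–103 then 1–23 → 4 + 23 = 27 bp
Sorted largest to smallest: 42, 34, 27 bp.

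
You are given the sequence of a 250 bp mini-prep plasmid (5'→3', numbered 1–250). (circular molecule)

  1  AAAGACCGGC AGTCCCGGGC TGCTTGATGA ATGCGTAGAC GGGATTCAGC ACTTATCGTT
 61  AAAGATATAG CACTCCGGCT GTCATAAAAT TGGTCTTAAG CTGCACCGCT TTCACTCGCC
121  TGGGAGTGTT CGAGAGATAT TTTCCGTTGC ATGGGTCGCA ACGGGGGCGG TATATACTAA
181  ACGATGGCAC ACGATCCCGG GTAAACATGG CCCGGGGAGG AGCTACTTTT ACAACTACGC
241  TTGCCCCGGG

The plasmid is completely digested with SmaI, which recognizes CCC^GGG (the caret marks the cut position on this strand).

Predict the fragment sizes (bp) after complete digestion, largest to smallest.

182, 34, 19, 15 bp

SmaI sites (CCCGGG) start at positions 14, 196, 211, 245.
SmaI cuts after base 3 of each site, so after positions 16, 198, 213, 247.
Circular molecule, 4 cuts → 4 fragments:
  17–198 → 182 bp
  199–213 → 15 bp
  214–247 → 34 bp
  248–250 then 1–16 → 3 + 16 = 19 bp
Sorted largest to smallest: 182, 34, 19, 15 bp.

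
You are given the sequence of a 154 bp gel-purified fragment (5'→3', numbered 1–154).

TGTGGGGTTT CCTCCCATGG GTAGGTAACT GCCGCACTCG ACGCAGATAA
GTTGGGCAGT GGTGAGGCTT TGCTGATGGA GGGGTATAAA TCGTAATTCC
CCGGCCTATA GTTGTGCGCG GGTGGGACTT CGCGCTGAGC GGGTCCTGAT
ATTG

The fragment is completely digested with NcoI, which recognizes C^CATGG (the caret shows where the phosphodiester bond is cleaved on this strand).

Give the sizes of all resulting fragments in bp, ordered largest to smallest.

139, 15 bp

The NcoI site (CCATGG) starts at position 15.
NcoI cuts after the first base of each site, so after position 15.
Linear molecule, 1 cut → 2 fragments:
  1–15 → 15 bp
  16–154 → 139 bp
Sorted largest to smallest: 139, 15 bp.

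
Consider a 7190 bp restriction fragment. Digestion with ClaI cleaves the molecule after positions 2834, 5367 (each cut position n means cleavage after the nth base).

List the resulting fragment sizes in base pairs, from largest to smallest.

2834, 2533, 1823 bp

Linear molecule, 2 cuts → 3 fragments:
  2834 − 0 = 2834 bp
  5367 − 2834 = 2533 bp
  7190 − 5367 = 1823 bp
Sorted largest to smallest: 2834, 2533, 1823 bp.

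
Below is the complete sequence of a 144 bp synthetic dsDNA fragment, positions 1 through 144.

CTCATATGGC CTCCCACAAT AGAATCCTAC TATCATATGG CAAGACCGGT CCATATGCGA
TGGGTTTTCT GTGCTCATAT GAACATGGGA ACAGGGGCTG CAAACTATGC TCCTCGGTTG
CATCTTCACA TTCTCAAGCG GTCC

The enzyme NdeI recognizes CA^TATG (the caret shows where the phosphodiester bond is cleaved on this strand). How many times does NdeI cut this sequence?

4

CATATG occurs starting at positions 3, 34, 52, 76.
NdeI cuts at 4 sites.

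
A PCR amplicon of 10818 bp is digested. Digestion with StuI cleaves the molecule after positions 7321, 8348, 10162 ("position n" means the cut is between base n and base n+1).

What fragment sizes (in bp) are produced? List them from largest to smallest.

Linear molecule, 3 cuts → 4 fragments:
  7321 − 0 = 7321 bp
  8348 − 7321 = 1027 bp
  10162 − 8348 = 1814 bp
  10818 − 10162 = 656 bp
Sorted largest to smallest: 7321, 1814, 1027, 656 bp.

7321, 1814, 1027, 656 bp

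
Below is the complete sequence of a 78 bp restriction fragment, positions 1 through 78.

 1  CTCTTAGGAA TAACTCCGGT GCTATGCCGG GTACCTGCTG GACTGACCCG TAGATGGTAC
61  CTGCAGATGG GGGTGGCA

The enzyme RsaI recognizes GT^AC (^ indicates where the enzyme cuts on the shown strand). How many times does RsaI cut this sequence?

2

GTAC occurs starting at positions 31, 57.
RsaI cuts at 2 sites.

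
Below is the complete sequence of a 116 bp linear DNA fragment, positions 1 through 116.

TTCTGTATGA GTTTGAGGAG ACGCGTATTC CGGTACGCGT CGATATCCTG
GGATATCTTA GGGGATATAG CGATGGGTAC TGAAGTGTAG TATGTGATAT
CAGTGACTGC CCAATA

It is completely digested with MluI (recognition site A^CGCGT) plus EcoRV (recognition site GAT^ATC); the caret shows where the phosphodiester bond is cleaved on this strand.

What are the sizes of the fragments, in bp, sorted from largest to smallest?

MluI sites (ACGCGT) start at positions 21, 35.
MluI cuts after the first base of each site, so after positions 21, 35.
EcoRV sites (GATATC) start at positions 42, 52, 96.
EcoRV cuts after base 3 of each site, so after positions 44, 54, 98.
Combined cut positions: 21, 35, 44, 54, 98.
Linear molecule, 5 cuts → 6 fragments:
  1–21 → 21 bp
  22–35 → 14 bp
  36–44 → 9 bp
  45–54 → 10 bp
  55–98 → 44 bp
  99–116 → 18 bp
Sorted largest to smallest: 44, 21, 18, 14, 10, 9 bp.

44, 21, 18, 14, 10, 9 bp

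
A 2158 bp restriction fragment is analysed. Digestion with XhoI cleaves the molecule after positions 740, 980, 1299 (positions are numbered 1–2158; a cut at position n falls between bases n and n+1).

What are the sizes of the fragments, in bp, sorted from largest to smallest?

Linear molecule, 3 cuts → 4 fragments:
  740 − 0 = 740 bp
  980 − 740 = 240 bp
  1299 − 980 = 319 bp
  2158 − 1299 = 859 bp
Sorted largest to smallest: 859, 740, 319, 240 bp.

859, 740, 319, 240 bp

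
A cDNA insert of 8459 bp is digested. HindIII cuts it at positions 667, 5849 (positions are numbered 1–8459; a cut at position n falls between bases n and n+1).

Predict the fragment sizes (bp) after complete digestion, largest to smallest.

Linear molecule, 2 cuts → 3 fragments:
  667 − 0 = 667 bp
  5849 − 667 = 5182 bp
  8459 − 5849 = 2610 bp
Sorted largest to smallest: 5182, 2610, 667 bp.

5182, 2610, 667 bp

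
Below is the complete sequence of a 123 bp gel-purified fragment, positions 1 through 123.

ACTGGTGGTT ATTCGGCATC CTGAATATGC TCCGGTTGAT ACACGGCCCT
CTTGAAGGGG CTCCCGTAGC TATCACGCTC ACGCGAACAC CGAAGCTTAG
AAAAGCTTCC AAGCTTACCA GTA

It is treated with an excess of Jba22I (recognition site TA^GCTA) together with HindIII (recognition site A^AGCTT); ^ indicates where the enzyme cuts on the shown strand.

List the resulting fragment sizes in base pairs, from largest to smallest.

The Jba22I site (TAGCTA) starts at position 67.
Jba22I cuts after base 2 of each site, so after position 68.
HindIII sites (AAGCTT) start at positions 93, 103, 111.
HindIII cuts after the first base of each site, so after positions 93, 103, 111.
Combined cut positions: 68, 93, 103, 111.
Linear molecule, 4 cuts → 5 fragments:
  1–68 → 68 bp
  69–93 → 25 bp
  94–103 → 10 bp
  104–111 → 8 bp
  112–123 → 12 bp
Sorted largest to smallest: 68, 25, 12, 10, 8 bp.

68, 25, 12, 10, 8 bp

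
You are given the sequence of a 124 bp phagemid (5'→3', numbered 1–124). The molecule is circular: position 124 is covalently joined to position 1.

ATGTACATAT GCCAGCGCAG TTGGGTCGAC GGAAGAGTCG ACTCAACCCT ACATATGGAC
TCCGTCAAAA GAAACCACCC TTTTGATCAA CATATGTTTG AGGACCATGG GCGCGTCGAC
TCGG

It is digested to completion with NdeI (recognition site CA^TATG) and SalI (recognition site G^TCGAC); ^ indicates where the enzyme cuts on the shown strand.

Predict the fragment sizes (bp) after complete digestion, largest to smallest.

NdeI sites (CATATG) start at positions 6, 52, 91.
NdeI cuts after base 2 of each site, so after positions 7, 53, 92.
SalI sites (GTCGAC) start at positions 25, 37, 115.
SalI cuts after the first base of each site, so after positions 25, 37, 115.
Combined cut positions: 7, 25, 37, 53, 92, 115.
Circular molecule, 6 cuts → 6 fragments:
  8–25 → 18 bp
  26–37 → 12 bp
  38–53 → 16 bp
  54–92 → 39 bp
  93–115 → 23 bp
  116–124 then 1–7 → 9 + 7 = 16 bp
Sorted largest to smallest: 39, 23, 18, 16, 16, 12 bp.

39, 23, 18, 16, 16, 12 bp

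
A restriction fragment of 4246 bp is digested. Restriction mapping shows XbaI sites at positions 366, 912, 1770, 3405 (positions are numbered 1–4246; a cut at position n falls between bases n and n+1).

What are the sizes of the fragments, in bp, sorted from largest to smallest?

1635, 858, 841, 546, 366 bp

Linear molecule, 4 cuts → 5 fragments:
  366 − 0 = 366 bp
  912 − 366 = 546 bp
  1770 − 912 = 858 bp
  3405 − 1770 = 1635 bp
  4246 − 3405 = 841 bp
Sorted largest to smallest: 1635, 858, 841, 546, 366 bp.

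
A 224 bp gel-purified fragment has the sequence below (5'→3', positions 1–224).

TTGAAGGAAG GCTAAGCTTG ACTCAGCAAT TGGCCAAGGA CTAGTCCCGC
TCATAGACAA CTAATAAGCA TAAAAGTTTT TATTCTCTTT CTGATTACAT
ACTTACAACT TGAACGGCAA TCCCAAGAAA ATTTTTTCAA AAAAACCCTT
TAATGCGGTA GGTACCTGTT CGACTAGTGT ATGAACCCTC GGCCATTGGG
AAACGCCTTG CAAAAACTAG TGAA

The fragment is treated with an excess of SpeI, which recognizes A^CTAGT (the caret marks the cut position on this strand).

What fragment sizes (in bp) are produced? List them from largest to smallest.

SpeI sites (ACTAGT) start at positions 40, 173, 216.
SpeI cuts after the first base of each site, so after positions 40, 173, 216.
Linear molecule, 3 cuts → 4 fragments:
  1–40 → 40 bp
  41–173 → 133 bp
  174–216 → 43 bp
  217–224 → 8 bp
Sorted largest to smallest: 133, 43, 40, 8 bp.

133, 43, 40, 8 bp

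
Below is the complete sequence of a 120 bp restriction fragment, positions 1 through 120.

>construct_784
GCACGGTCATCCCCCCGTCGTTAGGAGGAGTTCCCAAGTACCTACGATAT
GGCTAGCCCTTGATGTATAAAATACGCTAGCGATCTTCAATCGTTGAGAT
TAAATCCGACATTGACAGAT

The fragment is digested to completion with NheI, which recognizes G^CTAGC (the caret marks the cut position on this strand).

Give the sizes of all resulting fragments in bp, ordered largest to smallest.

52, 44, 24 bp

NheI sites (GCTAGC) start at positions 52, 76.
NheI cuts after the first base of each site, so after positions 52, 76.
Linear molecule, 2 cuts → 3 fragments:
  1–52 → 52 bp
  53–76 → 24 bp
  77–120 → 44 bp
Sorted largest to smallest: 52, 44, 24 bp.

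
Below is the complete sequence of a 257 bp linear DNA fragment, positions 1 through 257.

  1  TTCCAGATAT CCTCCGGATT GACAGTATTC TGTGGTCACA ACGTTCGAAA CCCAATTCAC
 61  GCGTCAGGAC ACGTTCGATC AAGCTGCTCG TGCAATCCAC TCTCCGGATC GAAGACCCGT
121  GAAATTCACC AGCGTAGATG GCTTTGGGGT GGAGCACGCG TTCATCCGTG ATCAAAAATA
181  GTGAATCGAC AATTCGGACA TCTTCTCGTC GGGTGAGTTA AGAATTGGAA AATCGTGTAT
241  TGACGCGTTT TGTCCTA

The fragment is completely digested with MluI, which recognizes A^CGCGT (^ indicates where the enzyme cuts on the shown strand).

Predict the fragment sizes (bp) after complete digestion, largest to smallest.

MluI sites (ACGCGT) start at positions 59, 156, 243.
MluI cuts after the first base of each site, so after positions 59, 156, 243.
Linear molecule, 3 cuts → 4 fragments:
  1–59 → 59 bp
  60–156 → 97 bp
  157–243 → 87 bp
  244–257 → 14 bp
Sorted largest to smallest: 97, 87, 59, 14 bp.

97, 87, 59, 14 bp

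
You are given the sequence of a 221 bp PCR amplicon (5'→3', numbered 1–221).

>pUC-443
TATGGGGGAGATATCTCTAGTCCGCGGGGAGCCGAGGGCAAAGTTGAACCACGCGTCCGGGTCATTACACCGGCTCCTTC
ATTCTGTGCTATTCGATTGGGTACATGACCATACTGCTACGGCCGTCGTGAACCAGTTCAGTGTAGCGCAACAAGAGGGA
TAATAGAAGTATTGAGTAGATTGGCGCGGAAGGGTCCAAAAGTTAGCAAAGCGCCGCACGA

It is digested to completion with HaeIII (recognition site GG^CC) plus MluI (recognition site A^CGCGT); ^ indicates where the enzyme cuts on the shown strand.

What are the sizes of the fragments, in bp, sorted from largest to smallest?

99, 71, 51 bp

The HaeIII site (GGCC) starts at position 121.
HaeIII cuts after base 2 of each site, so after position 122.
The MluI site (ACGCGT) starts at position 51.
MluI cuts after the first base of each site, so after position 51.
Combined cut positions: 51, 122.
Linear molecule, 2 cuts → 3 fragments:
  1–51 → 51 bp
  52–122 → 71 bp
  123–221 → 99 bp
Sorted largest to smallest: 99, 71, 51 bp.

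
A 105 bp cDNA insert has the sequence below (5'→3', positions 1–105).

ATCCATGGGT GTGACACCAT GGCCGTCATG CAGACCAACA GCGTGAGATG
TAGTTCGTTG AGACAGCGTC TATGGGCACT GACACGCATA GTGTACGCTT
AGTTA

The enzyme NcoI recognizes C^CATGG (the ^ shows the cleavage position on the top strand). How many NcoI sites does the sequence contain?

CCATGG occurs starting at positions 3, 17.
NcoI cuts at 2 sites.

2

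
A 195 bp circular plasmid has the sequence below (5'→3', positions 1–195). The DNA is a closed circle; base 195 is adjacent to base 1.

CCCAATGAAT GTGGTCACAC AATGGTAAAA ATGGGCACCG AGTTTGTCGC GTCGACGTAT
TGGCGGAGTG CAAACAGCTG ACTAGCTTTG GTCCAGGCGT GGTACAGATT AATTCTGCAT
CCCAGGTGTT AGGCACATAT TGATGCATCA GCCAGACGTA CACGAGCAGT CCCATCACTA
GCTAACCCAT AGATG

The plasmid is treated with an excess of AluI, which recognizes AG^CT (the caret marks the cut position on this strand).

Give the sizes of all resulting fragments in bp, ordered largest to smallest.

AluI sites (AGCT) start at positions 76, 84, 180.
AluI cuts after base 2 of each site, so after positions 77, 85, 181.
Circular molecule, 3 cuts → 3 fragments:
  78–85 → 8 bp
  86–181 → 96 bp
  182–195 then 1–77 → 14 + 77 = 91 bp
Sorted largest to smallest: 96, 91, 8 bp.

96, 91, 8 bp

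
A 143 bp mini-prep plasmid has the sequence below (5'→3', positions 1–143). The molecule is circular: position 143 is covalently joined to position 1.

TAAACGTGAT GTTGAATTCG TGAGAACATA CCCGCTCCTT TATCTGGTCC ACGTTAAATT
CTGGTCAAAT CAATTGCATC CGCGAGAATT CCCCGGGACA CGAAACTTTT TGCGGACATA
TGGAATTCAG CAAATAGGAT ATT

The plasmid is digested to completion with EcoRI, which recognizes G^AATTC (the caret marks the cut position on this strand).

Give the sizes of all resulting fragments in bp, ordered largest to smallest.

EcoRI sites (GAATTC) start at positions 14, 86, 123.
EcoRI cuts after the first base of each site, so after positions 14, 86, 123.
Circular molecule, 3 cuts → 3 fragments:
  15–86 → 72 bp
  87–123 → 37 bp
  124–143 then 1–14 → 20 + 14 = 34 bp
Sorted largest to smallest: 72, 37, 34 bp.

72, 37, 34 bp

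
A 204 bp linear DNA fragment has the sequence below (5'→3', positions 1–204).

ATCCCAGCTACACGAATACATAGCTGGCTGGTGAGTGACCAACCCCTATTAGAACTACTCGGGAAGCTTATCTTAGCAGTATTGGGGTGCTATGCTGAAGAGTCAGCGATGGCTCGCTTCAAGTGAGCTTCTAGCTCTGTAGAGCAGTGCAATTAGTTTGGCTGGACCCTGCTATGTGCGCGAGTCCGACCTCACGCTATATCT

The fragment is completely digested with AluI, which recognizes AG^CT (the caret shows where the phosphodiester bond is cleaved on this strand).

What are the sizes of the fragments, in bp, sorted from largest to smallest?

AluI sites (AGCT) start at positions 6, 22, 65, 126, 133.
AluI cuts after base 2 of each site, so after positions 7, 23, 66, 127, 134.
Linear molecule, 5 cuts → 6 fragments:
  1–7 → 7 bp
  8–23 → 16 bp
  24–66 → 43 bp
  67–127 → 61 bp
  128–134 → 7 bp
  135–204 → 70 bp
Sorted largest to smallest: 70, 61, 43, 16, 7, 7 bp.

70, 61, 43, 16, 7, 7 bp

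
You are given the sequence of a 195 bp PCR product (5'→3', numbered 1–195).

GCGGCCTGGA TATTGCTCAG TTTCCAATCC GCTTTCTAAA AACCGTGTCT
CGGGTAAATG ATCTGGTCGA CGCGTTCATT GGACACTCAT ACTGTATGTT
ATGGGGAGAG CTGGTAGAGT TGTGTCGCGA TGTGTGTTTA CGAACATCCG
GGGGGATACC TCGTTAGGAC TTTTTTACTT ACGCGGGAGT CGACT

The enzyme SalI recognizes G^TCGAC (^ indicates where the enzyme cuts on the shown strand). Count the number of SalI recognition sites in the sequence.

2

GTCGAC occurs starting at positions 66, 189.
SalI cuts at 2 sites.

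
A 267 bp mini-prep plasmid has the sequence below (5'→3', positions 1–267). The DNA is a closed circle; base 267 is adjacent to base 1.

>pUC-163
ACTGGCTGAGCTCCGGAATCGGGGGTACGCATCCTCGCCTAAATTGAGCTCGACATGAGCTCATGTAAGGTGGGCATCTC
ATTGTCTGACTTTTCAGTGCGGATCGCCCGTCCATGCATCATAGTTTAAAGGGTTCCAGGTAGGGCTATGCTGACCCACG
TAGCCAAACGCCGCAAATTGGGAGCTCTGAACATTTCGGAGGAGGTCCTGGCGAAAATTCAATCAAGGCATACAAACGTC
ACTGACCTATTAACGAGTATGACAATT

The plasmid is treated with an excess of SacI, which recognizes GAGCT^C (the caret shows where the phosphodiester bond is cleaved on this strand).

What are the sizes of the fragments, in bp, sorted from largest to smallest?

125, 93, 38, 11 bp

SacI sites (GAGCTC) start at positions 8, 46, 57, 182.
SacI cuts after base 5 of each site (before the last base), so after positions 12, 50, 61, 186.
Circular molecule, 4 cuts → 4 fragments:
  13–50 → 38 bp
  51–61 → 11 bp
  62–186 → 125 bp
  187–267 then 1–12 → 81 + 12 = 93 bp
Sorted largest to smallest: 125, 93, 38, 11 bp.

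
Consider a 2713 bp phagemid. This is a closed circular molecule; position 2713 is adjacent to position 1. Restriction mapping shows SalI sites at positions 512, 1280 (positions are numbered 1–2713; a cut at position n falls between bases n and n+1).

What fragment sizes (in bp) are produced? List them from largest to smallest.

Circular molecule, 2 cuts → 2 fragments:
  1280 − 512 = 768 bp
  wrap: 2713 − 1280 + 512 = 1945 bp
Sorted largest to smallest: 1945, 768 bp.

1945, 768 bp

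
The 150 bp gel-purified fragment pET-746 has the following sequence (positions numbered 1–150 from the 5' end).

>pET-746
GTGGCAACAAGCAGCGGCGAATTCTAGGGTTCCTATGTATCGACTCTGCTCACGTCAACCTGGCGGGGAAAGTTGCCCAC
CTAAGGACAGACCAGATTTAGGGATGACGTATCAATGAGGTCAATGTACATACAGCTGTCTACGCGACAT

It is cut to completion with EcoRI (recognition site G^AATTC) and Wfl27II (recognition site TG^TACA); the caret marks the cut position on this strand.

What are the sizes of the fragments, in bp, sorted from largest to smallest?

The EcoRI site (GAATTC) starts at position 19.
EcoRI cuts after the first base of each site, so after position 19.
The Wfl27II site (TGTACA) starts at position 125.
Wfl27II cuts after base 2 of each site, so after position 126.
Combined cut positions: 19, 126.
Linear molecule, 2 cuts → 3 fragments:
  1–19 → 19 bp
  20–126 → 107 bp
  127–150 → 24 bp
Sorted largest to smallest: 107, 24, 19 bp.

107, 24, 19 bp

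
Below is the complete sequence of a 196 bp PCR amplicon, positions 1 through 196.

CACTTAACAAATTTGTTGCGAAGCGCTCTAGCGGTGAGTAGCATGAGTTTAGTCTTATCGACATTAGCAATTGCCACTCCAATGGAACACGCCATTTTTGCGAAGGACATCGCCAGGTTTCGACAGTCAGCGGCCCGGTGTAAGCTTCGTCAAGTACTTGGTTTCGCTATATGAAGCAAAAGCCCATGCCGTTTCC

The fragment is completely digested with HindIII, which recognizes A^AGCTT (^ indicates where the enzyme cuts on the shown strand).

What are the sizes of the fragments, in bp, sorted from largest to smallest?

142, 54 bp

The HindIII site (AAGCTT) starts at position 142.
HindIII cuts after the first base of each site, so after position 142.
Linear molecule, 1 cut → 2 fragments:
  1–142 → 142 bp
  143–196 → 54 bp
Sorted largest to smallest: 142, 54 bp.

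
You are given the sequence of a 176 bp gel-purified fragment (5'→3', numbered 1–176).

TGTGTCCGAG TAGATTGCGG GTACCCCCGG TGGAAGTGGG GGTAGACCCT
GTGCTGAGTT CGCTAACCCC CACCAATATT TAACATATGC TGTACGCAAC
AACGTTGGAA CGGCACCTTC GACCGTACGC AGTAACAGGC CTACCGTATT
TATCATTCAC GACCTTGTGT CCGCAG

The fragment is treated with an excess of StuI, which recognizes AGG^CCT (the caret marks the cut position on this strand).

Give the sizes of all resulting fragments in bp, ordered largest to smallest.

139, 37 bp

The StuI site (AGGCCT) starts at position 137.
StuI cuts after base 3 of each site, so after position 139.
Linear molecule, 1 cut → 2 fragments:
  1–139 → 139 bp
  140–176 → 37 bp
Sorted largest to smallest: 139, 37 bp.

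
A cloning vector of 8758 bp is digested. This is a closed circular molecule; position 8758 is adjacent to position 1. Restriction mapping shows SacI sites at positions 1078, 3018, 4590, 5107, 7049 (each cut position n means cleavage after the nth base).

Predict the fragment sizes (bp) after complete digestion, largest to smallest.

Circular molecule, 5 cuts → 5 fragments:
  3018 − 1078 = 1940 bp
  4590 − 3018 = 1572 bp
  5107 − 4590 = 517 bp
  7049 − 5107 = 1942 bp
  wrap: 8758 − 7049 + 1078 = 2787 bp
Sorted largest to smallest: 2787, 1942, 1940, 1572, 517 bp.

2787, 1942, 1940, 1572, 517 bp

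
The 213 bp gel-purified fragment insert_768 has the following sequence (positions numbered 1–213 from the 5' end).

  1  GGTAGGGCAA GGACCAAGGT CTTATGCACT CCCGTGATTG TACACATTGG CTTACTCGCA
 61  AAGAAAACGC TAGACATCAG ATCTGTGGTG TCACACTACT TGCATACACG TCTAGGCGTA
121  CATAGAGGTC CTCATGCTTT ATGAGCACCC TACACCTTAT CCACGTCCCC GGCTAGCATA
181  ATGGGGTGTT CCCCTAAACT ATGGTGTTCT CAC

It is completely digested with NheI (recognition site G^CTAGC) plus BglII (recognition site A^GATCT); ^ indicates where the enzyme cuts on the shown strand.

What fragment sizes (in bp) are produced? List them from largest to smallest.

93, 79, 41 bp

The NheI site (GCTAGC) starts at position 172.
NheI cuts after the first base of each site, so after position 172.
The BglII site (AGATCT) starts at position 79.
BglII cuts after the first base of each site, so after position 79.
Combined cut positions: 79, 172.
Linear molecule, 2 cuts → 3 fragments:
  1–79 → 79 bp
  80–172 → 93 bp
  173–213 → 41 bp
Sorted largest to smallest: 93, 79, 41 bp.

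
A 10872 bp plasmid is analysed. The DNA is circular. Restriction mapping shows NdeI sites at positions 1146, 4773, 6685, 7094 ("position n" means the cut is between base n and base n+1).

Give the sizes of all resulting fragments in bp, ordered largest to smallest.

Circular molecule, 4 cuts → 4 fragments:
  4773 − 1146 = 3627 bp
  6685 − 4773 = 1912 bp
  7094 − 6685 = 409 bp
  wrap: 10872 − 7094 + 1146 = 4924 bp
Sorted largest to smallest: 4924, 3627, 1912, 409 bp.

4924, 3627, 1912, 409 bp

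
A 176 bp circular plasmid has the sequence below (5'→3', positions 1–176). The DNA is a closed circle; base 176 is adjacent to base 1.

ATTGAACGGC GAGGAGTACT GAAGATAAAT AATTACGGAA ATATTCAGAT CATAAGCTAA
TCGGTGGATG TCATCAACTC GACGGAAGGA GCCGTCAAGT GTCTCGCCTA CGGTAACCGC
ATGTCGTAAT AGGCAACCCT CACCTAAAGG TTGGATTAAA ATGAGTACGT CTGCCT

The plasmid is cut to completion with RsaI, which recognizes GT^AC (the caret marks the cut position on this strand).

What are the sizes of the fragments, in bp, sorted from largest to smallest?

149, 27 bp

RsaI sites (GTAC) start at positions 16, 165.
RsaI cuts after base 2 of each site, so after positions 17, 166.
Circular molecule, 2 cuts → 2 fragments:
  18–166 → 149 bp
  167–176 then 1–17 → 10 + 17 = 27 bp
Sorted largest to smallest: 149, 27 bp.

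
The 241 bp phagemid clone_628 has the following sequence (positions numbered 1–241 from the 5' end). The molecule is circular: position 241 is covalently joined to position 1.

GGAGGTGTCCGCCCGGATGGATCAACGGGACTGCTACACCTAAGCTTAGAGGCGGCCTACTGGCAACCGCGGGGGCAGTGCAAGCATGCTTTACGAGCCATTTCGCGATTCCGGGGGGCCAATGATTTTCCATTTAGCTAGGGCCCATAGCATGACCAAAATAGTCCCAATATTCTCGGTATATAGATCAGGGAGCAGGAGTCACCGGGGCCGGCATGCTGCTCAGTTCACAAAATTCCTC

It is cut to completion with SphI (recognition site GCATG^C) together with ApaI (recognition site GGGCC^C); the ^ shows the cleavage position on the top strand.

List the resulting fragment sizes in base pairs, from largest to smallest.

111, 73, 57 bp

SphI sites (GCATGC) start at positions 84, 214.
SphI cuts after base 5 of each site (before the last base), so after positions 88, 218.
The ApaI site (GGGCCC) starts at position 141.
ApaI cuts after base 5 of each site (before the last base), so after position 145.
Combined cut positions: 88, 145, 218.
Circular molecule, 3 cuts → 3 fragments:
  89–145 → 57 bp
  146–218 → 73 bp
  219–241 then 1–88 → 23 + 88 = 111 bp
Sorted largest to smallest: 111, 73, 57 bp.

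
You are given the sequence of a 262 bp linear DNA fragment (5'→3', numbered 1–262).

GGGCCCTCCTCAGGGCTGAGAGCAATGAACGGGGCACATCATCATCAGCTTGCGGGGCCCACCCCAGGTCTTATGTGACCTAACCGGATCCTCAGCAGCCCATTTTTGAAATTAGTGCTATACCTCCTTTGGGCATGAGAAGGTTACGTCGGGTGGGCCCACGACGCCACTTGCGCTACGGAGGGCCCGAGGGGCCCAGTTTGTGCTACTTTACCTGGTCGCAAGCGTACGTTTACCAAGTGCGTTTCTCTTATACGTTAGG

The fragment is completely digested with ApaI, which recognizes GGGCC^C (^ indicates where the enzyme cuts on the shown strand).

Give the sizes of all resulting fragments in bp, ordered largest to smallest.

ApaI sites (GGGCCC) start at positions 1, 55, 155, 183, 192.
ApaI cuts after base 5 of each site (before the last base), so after positions 5, 59, 159, 187, 196.
Linear molecule, 5 cuts → 6 fragments:
  1–5 → 5 bp
  6–59 → 54 bp
  60–159 → 100 bp
  160–187 → 28 bp
  188–196 → 9 bp
  197–262 → 66 bp
Sorted largest to smallest: 100, 66, 54, 28, 9, 5 bp.

100, 66, 54, 28, 9, 5 bp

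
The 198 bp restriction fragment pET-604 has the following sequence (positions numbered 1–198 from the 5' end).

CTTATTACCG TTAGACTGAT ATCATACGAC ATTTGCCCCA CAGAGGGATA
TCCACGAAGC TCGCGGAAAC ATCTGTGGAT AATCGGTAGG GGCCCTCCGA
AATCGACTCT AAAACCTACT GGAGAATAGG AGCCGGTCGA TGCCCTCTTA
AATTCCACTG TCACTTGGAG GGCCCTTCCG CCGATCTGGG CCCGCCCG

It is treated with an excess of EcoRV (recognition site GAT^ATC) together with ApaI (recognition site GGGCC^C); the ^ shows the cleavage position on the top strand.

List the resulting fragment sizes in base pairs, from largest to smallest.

80, 45, 29, 20, 18, 6 bp

EcoRV sites (GATATC) start at positions 18, 47.
EcoRV cuts after base 3 of each site, so after positions 20, 49.
ApaI sites (GGGCCC) start at positions 90, 170, 188.
ApaI cuts after base 5 of each site (before the last base), so after positions 94, 174, 192.
Combined cut positions: 20, 49, 94, 174, 192.
Linear molecule, 5 cuts → 6 fragments:
  1–20 → 20 bp
  21–49 → 29 bp
  50–94 → 45 bp
  95–174 → 80 bp
  175–192 → 18 bp
  193–198 → 6 bp
Sorted largest to smallest: 80, 45, 29, 20, 18, 6 bp.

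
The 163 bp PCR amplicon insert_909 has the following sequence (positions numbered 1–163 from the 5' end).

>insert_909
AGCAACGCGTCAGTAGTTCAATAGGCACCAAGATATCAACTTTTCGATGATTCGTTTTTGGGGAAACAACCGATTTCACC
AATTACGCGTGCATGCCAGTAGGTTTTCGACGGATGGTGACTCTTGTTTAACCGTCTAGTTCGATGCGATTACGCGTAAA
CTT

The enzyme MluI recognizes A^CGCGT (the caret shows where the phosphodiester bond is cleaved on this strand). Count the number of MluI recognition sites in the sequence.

3

ACGCGT occurs starting at positions 5, 85, 152.
MluI cuts at 3 sites.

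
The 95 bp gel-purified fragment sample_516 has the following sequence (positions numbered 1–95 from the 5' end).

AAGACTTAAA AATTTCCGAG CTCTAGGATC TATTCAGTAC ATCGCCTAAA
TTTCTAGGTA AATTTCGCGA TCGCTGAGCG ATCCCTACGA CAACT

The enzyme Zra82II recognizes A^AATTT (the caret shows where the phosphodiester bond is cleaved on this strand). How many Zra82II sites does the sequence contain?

AAATTT occurs starting at positions 10, 48, 60.
Zra82II cuts at 3 sites.

3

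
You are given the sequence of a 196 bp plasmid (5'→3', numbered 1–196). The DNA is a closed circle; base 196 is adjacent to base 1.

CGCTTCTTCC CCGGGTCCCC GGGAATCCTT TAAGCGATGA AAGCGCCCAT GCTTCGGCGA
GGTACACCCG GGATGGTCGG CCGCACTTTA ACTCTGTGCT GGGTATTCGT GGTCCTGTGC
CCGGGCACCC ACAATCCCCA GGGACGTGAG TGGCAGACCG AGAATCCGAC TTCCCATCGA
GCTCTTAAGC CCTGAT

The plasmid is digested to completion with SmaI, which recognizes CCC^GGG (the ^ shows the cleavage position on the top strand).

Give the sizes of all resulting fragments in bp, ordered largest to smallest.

86, 53, 49, 8 bp

SmaI sites (CCCGGG) start at positions 10, 18, 67, 120.
SmaI cuts after base 3 of each site, so after positions 12, 20, 69, 122.
Circular molecule, 4 cuts → 4 fragments:
  13–20 → 8 bp
  21–69 → 49 bp
  70–122 → 53 bp
  123–196 then 1–12 → 74 + 12 = 86 bp
Sorted largest to smallest: 86, 53, 49, 8 bp.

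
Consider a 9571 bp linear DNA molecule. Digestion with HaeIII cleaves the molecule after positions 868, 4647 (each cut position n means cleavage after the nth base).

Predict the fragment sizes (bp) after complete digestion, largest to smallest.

4924, 3779, 868 bp

Linear molecule, 2 cuts → 3 fragments:
  868 − 0 = 868 bp
  4647 − 868 = 3779 bp
  9571 − 4647 = 4924 bp
Sorted largest to smallest: 4924, 3779, 868 bp.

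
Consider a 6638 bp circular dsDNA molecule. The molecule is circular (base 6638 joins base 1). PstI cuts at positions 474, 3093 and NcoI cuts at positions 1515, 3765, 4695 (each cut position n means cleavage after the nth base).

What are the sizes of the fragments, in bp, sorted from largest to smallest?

Combined cut positions (sorted): 474, 1515, 3093, 3765, 4695.
Circular molecule, 5 cuts → 5 fragments:
  1515 − 474 = 1041 bp
  3093 − 1515 = 1578 bp
  3765 − 3093 = 672 bp
  4695 − 3765 = 930 bp
  wrap: 6638 − 4695 + 474 = 2417 bp
Sorted largest to smallest: 2417, 1578, 1041, 930, 672 bp.

2417, 1578, 1041, 930, 672 bp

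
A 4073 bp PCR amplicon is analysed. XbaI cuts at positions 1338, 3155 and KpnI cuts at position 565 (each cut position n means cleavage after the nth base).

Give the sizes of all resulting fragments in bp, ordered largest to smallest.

Combined cut positions (sorted): 565, 1338, 3155.
Linear molecule, 3 cuts → 4 fragments:
  565 − 0 = 565 bp
  1338 − 565 = 773 bp
  3155 − 1338 = 1817 bp
  4073 − 3155 = 918 bp
Sorted largest to smallest: 1817, 918, 773, 565 bp.

1817, 918, 773, 565 bp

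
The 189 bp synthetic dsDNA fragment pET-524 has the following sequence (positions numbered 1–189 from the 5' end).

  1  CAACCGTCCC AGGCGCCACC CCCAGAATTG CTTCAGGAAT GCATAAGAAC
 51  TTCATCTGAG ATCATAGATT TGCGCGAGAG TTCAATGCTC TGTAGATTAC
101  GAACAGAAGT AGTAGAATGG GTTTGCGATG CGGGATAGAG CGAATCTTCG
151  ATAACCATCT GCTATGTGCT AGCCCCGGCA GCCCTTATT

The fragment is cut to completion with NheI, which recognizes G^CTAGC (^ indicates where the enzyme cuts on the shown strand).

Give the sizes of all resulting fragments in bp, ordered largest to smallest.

The NheI site (GCTAGC) starts at position 168.
NheI cuts after the first base of each site, so after position 168.
Linear molecule, 1 cut → 2 fragments:
  1–168 → 168 bp
  169–189 → 21 bp
Sorted largest to smallest: 168, 21 bp.

168, 21 bp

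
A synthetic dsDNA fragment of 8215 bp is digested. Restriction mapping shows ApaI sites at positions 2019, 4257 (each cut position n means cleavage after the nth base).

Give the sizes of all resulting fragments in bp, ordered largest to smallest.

Linear molecule, 2 cuts → 3 fragments:
  2019 − 0 = 2019 bp
  4257 − 2019 = 2238 bp
  8215 − 4257 = 3958 bp
Sorted largest to smallest: 3958, 2238, 2019 bp.

3958, 2238, 2019 bp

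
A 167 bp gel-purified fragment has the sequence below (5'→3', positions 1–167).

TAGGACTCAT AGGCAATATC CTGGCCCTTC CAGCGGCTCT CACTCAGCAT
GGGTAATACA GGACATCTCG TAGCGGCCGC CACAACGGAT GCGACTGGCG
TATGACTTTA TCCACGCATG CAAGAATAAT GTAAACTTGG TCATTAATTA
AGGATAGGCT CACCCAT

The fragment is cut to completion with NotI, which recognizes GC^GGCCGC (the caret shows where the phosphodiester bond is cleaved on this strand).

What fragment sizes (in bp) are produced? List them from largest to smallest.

93, 74 bp

The NotI site (GCGGCCGC) starts at position 73.
NotI cuts after base 2 of each site, so after position 74.
Linear molecule, 1 cut → 2 fragments:
  1–74 → 74 bp
  75–167 → 93 bp
Sorted largest to smallest: 93, 74 bp.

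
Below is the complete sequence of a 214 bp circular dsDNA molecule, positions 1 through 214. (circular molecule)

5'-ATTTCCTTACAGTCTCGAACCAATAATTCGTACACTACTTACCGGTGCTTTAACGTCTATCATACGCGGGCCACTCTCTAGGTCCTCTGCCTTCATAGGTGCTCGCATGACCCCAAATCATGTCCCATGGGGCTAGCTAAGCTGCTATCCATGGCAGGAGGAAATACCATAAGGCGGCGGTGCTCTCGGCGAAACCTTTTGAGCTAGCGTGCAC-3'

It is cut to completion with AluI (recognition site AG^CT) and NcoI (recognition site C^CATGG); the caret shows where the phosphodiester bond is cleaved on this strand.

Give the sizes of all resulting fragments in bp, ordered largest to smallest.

136, 54, 11, 8, 5 bp

AluI sites (AGCT) start at positions 135, 140, 202.
AluI cuts after base 2 of each site, so after positions 136, 141, 203.
NcoI sites (CCATGG) start at positions 125, 149.
NcoI cuts after the first base of each site, so after positions 125, 149.
Combined cut positions: 125, 136, 141, 149, 203.
Circular molecule, 5 cuts → 5 fragments:
  126–136 → 11 bp
  137–141 → 5 bp
  142–149 → 8 bp
  150–203 → 54 bp
  204–214 then 1–125 → 11 + 125 = 136 bp
Sorted largest to smallest: 136, 54, 11, 8, 5 bp.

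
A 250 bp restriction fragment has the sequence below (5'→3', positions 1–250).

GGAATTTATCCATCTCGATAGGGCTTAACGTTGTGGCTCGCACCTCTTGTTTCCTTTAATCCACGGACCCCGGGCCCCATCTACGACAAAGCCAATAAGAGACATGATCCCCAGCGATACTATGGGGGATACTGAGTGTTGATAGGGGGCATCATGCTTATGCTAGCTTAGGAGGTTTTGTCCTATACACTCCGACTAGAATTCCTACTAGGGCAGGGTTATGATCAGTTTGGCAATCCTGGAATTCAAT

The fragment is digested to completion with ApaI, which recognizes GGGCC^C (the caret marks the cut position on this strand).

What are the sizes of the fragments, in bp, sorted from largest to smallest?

The ApaI site (GGGCCC) starts at position 72.
ApaI cuts after base 5 of each site (before the last base), so after position 76.
Linear molecule, 1 cut → 2 fragments:
  1–76 → 76 bp
  77–250 → 174 bp
Sorted largest to smallest: 174, 76 bp.

174, 76 bp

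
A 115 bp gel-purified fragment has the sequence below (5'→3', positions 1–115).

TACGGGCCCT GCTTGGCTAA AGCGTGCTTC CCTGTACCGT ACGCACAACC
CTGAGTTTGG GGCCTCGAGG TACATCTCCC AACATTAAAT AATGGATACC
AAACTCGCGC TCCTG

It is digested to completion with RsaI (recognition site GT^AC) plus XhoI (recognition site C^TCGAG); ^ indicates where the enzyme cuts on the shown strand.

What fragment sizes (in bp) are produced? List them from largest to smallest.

44, 35, 24, 7, 5 bp

RsaI sites (GTAC) start at positions 34, 39, 70.
RsaI cuts after base 2 of each site, so after positions 35, 40, 71.
The XhoI site (CTCGAG) starts at position 64.
XhoI cuts after the first base of each site, so after position 64.
Combined cut positions: 35, 40, 64, 71.
Linear molecule, 4 cuts → 5 fragments:
  1–35 → 35 bp
  36–40 → 5 bp
  41–64 → 24 bp
  65–71 → 7 bp
  72–115 → 44 bp
Sorted largest to smallest: 44, 35, 24, 7, 5 bp.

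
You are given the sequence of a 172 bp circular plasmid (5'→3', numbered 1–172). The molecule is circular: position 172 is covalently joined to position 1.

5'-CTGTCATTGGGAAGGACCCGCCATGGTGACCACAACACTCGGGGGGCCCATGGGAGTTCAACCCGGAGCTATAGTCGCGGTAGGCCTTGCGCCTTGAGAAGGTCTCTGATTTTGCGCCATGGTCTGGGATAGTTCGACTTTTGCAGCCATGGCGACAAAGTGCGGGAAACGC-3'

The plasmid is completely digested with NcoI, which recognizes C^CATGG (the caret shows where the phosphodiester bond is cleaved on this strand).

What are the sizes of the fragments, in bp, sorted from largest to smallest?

69, 46, 30, 27 bp

NcoI sites (CCATGG) start at positions 21, 48, 117, 147.
NcoI cuts after the first base of each site, so after positions 21, 48, 117, 147.
Circular molecule, 4 cuts → 4 fragments:
  22–48 → 27 bp
  49–117 → 69 bp
  118–147 → 30 bp
  148–172 then 1–21 → 25 + 21 = 46 bp
Sorted largest to smallest: 69, 46, 30, 27 bp.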